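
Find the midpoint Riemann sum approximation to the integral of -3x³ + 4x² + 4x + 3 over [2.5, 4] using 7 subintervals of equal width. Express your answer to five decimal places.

-74.05820

Δx = (4 − 2.5)/7 = 3/14.
Midpoints: 73/28, 79/28, 85/28, 3.25, 97/28, 103/28, 109/28.
f(73/28) = -275419/21952, f(79/28) = -466525/21952, f(85/28) = -700759/21952, f(3.25) = -44.734375, f(97/28) = -1314163/21952, f(103/28) = -1701109/21952, f(109/28) = -2146735/21952.
Sum = Δx · [f(73/28) + f(79/28) + f(85/28) + ...].
Sum ≈ -74.05820.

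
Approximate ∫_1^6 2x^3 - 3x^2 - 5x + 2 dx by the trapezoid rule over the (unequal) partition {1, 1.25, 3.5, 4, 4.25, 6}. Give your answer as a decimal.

401.6171875

Subinterval widths: 0.25, 2.25, 0.5, 0.25, 1.75.
f(1) = -4, f(1.25) = -5.03125, f(3.5) = 33.5, f(4) = 62, f(4.25) = 80.09375, f(6) = 296.
On each subinterval the trapezoid contributes (Δx_i/2)·[f(x_{i-1}) + f(x_i)].
Sum = 401.6171875.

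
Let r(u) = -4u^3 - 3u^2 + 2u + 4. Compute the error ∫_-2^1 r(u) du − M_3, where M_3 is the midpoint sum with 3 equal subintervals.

0.75

Exact integral: ∫_-2^1 r(u) du = 15.
M_3 = 14.25.
Error = 15 − 14.25 = 0.75.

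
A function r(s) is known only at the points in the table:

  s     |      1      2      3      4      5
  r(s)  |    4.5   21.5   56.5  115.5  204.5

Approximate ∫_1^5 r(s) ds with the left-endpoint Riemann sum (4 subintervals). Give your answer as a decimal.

198

Δs = 1.
Sum = 1·[4.5 + 21.5 + 56.5 + 115.5] = 198.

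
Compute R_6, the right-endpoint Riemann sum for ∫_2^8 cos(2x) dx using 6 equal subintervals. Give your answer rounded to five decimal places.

-0.00147

Δx = (8 − 2)/6 = 1.
Right endpoints: 3, 4, 5, 6, 7, 8.
f(3) ≈ 0.96017, f(4) ≈ -0.14550, f(5) ≈ -0.83907, f(6) ≈ 0.84385, f(7) ≈ 0.13674, f(8) ≈ -0.95766.
Sum = Δx · [f(3) + f(4) + f(5) + ...].
Sum ≈ -0.00147.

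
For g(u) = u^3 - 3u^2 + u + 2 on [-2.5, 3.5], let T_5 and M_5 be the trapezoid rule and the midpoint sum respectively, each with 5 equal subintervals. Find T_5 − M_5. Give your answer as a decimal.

T_5 = -17.91.
M_5 = -14.67.
T_5 − M_5 = -3.24.

-3.24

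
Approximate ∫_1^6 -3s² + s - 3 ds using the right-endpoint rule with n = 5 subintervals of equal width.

-265

Δs = (6 − 1)/5 = 1.
Right endpoints: 2, 3, 4, 5, 6.
f(2) = -13, f(3) = -27, f(4) = -47, f(5) = -73, f(6) = -105.
Sum = Δs · [f(2) + f(3) + f(4) + f(5) + f(6)].
Sum = -265.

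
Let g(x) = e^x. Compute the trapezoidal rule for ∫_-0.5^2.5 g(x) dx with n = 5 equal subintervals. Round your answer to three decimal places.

11.921

Δx = (2.5 − (-0.5))/5 = 0.6.
g(-0.5) ≈ 0.607, g(0.1) ≈ 1.105, g(0.7) ≈ 2.014, g(1.3) ≈ 3.669, g(1.9) ≈ 6.686, g(2.5) ≈ 12.182.
T_5 = (Δx/2)·[g(x_0) + 2g(x_1) + ... + 2g(x_{4}) + g(x_5)].
Sum ≈ 11.921.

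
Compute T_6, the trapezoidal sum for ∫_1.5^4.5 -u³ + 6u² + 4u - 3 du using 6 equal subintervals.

Δu = (4.5 − 1.5)/6 = 0.5.
f(1.5) = 13.125, f(2) = 21, f(2.5) = 28.875, f(3) = 36, f(3.5) = 41.625, f(4) = 45, f(4.5) = 45.375.
T_6 = (Δu/2)·[f(u_0) + 2f(u_1) + ... + 2f(u_{5}) + f(u_6)].
Sum = 100.875.

100.875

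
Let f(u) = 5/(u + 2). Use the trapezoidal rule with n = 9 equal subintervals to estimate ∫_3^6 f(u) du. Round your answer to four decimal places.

Δu = (6 − 3)/9 = 1/3.
f(3) = 1, f(10/3) = 0.9375, f(11/3) = 15/17, f(4) = 5/6, f(13/3) = 15/19, f(14/3) = 0.75, f(5) = 5/7, f(16/3) = 15/22, f(17/3) = 15/23, f(6) = 0.625.
T_9 = (Δu/2)·[f(u_0) + 2f(u_1) + ... + 2f(u_{8}) + f(u_9)].
Sum ≈ 2.3511.

2.3511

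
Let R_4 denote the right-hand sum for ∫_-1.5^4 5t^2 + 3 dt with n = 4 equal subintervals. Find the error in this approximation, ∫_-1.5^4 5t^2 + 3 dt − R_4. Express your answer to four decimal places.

Exact integral: ∫_-1.5^4 f(t) dt ≈ 128.791667.
R_4 = 184.72265625.
Error ≈ 128.791667 − 184.72265625 ≈ -55.9310.

-55.9310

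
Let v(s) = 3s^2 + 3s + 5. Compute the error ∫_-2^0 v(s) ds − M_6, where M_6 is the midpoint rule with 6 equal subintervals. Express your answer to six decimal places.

Exact integral: ∫_-2^0 v(s) ds = 12.
M_6 ≈ 11.94444444.
Error ≈ 12 − 11.94444444 ≈ 0.055556.

0.055556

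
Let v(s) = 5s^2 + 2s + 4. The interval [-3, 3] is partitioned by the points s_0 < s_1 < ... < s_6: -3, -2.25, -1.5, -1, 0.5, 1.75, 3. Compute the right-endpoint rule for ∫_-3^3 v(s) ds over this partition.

137.9375

Subinterval widths: 0.75, 0.75, 0.5, 1.5, 1.25, 1.25.
Right endpoints: -2.25, -1.5, -1, 0.5, 1.75, 3.
v(-2.25) = 24.8125, v(-1.5) = 12.25, v(-1) = 7, v(0.5) = 6.25, v(1.75) = 22.8125, v(3) = 55.
Sum = Σ Δs_i · v(s_i).
Sum = 137.9375.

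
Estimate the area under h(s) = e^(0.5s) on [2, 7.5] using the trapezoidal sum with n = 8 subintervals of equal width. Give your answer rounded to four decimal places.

80.3879

Δs = (7.5 − 2)/8 = 0.6875.
h(2) ≈ 2.7183, h(2.6875) ≈ 3.8334, h(3.375) ≈ 5.4059, h(4.0625) ≈ 7.6236, h(4.75) ≈ 10.7510, h(5.4375) ≈ 15.1614, h(6.125) ≈ 21.3809, h(6.8125) ≈ 30.1520, h(7.5) ≈ 42.5211.
T_8 = (Δs/2)·[h(s_0) + 2h(s_1) + ... + 2h(s_{7}) + h(s_8)].
Sum ≈ 80.3879.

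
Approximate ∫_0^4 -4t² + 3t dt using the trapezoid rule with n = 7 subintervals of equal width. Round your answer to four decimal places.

Δt = (4 − 0)/7 = 4/7.
f(0) = 0, f(4/7) = 20/49, f(8/7) = -88/49, f(12/7) = -324/49, f(16/7) = -688/49, f(20/7) = -1180/49, f(24/7) = -1800/49, f(4) = -52.
T_7 = (Δt/2)·[f(t_0) + 2f(t_1) + ... + 2f(t_{6}) + f(t_7)].
Sum ≈ -62.2041.

-62.2041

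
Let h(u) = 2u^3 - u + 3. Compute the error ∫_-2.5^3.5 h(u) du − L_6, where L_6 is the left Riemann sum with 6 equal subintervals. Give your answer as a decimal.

52.5

Exact integral: ∫_-2.5^3.5 h(u) du = 70.5.
L_6 = 18.
Error = 70.5 − 18 = 52.5.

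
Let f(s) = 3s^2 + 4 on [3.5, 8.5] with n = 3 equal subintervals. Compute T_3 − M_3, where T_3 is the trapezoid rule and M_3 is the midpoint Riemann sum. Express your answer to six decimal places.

T_3 ≈ 598.19444444.
M_3 ≈ 587.77777778.
T_3 − M_3 ≈ 10.416667.

10.416667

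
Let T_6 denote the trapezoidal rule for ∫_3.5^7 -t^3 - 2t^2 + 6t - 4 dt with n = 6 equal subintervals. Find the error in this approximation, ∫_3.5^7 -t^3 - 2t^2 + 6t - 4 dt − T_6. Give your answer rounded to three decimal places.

Exact integral: ∫_3.5^7 f(t) dt ≈ -666.56771.
T_6 ≈ -670.09100.
Error ≈ -666.56771 − (-670.09100) ≈ 3.523.

3.523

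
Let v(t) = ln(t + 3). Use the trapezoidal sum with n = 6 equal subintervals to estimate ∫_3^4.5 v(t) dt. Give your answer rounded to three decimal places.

2.861

Δt = (4.5 − 3)/6 = 0.25.
v(3) ≈ 1.792, v(3.25) ≈ 1.833, v(3.5) ≈ 1.872, v(3.75) ≈ 1.910, v(4) ≈ 1.946, v(4.25) ≈ 1.981, v(4.5) ≈ 2.015.
T_6 = (Δt/2)·[v(t_0) + 2v(t_1) + ... + 2v(t_{5}) + v(t_6)].
Sum ≈ 2.861.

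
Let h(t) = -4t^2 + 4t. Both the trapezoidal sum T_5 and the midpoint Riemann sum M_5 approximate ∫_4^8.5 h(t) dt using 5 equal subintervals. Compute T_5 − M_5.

T_5 = -623.43.
M_5 = -619.785.
T_5 − M_5 = -3.645.

-3.645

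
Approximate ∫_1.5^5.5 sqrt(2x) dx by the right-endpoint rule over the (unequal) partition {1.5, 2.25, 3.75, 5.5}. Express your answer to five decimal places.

Subinterval widths: 0.75, 1.5, 1.75.
Right endpoints: 2.25, 3.75, 5.5.
f(2.25) ≈ 2.12132, f(3.75) ≈ 2.73861, f(5.5) ≈ 3.31662.
Sum = Σ Δx_i · f(x_i).
Sum ≈ 11.50300.

11.50300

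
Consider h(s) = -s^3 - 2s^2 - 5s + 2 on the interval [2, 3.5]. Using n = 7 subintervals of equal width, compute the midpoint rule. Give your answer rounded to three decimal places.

-74.332

Δs = (3.5 − 2)/7 = 3/14.
Midpoints: 59/28, 65/28, 71/28, 2.75, 83/28, 89/28, 95/28.
h(59/28) = -587691/21952, h(65/28) = -722121/21952, h(71/28) = -874623/21952, h(2.75) = -47.671875, h(83/28) = -1239027/21952, h(89/28) = -1453521/21952, h(95/28) = -1691271/21952.
Sum = Δs · [h(59/28) + h(65/28) + h(71/28) + ...].
Sum ≈ -74.332.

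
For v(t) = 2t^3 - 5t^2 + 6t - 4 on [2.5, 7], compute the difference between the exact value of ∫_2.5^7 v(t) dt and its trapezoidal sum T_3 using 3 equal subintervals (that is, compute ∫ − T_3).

-39.65625

Exact integral: ∫_2.5^7 v(t) dt = 745.59375.
T_3 = 785.25.
Error = 745.59375 − 785.25 = -39.65625.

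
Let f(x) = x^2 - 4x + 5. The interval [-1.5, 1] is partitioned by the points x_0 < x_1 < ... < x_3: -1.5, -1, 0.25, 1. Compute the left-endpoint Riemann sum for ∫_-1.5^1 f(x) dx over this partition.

22.171875

Subinterval widths: 0.5, 1.25, 0.75.
Left endpoints: -1.5, -1, 0.25.
f(-1.5) = 13.25, f(-1) = 10, f(0.25) = 4.0625.
Sum = Σ Δx_i · f(x_i).
Sum = 22.171875.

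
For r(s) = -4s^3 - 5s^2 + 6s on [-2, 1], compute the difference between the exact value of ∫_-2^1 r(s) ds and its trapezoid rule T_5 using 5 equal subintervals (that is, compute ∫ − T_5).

Exact integral: ∫_-2^1 r(s) ds = -9.
T_5 = -8.82.
Error = -9 − (-8.82) = -0.18.

-0.18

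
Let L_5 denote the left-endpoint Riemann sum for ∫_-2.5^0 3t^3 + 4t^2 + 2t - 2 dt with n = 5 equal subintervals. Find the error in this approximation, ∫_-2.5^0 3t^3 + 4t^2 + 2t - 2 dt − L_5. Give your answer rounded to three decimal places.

Exact integral: ∫_-2.5^0 f(t) dt ≈ -19.71354.
L_5 = -27.1875.
Error ≈ -19.71354 − (-27.1875) ≈ 7.474.

7.474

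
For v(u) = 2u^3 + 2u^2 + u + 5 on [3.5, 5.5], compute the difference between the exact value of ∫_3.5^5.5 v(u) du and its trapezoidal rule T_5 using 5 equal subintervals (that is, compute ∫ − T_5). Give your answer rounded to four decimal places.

Exact integral: ∫_3.5^5.5 v(u) du ≈ 483.833333.
T_5 = 485.38.
Error ≈ 483.833333 − 485.38 ≈ -1.5467.

-1.5467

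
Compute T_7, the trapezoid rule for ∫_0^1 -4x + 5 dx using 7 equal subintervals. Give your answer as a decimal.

Δx = (1 − 0)/7 = 1/7.
f(0) = 5, f(1/7) = 31/7, f(2/7) = 27/7, f(3/7) = 23/7, f(4/7) = 19/7, f(5/7) = 15/7, f(6/7) = 11/7, f(1) = 1.
T_7 = (Δx/2)·[f(x_0) + 2f(x_1) + ... + 2f(x_{6}) + f(x_7)].
Sum = 3.

3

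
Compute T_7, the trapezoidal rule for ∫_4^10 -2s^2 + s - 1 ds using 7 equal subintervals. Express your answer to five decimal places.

Δs = (10 − 4)/7 = 6/7.
f(4) = -29, f(34/7) = -2123/49, f(40/7) = -2969/49, f(46/7) = -3959/49, f(52/7) = -5093/49, f(58/7) = -6371/49, f(64/7) = -7793/49, f(10) = -191.
T_7 = (Δs/2)·[f(s_0) + 2f(s_1) + ... + 2f(s_{6}) + f(s_7)].
Sum ≈ -589.46939.

-589.46939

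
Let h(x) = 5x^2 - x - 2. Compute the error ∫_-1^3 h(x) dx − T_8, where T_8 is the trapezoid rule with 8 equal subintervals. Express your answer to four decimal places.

-0.8333

Exact integral: ∫_-1^3 h(x) dx ≈ 34.666667.
T_8 = 35.5.
Error ≈ 34.666667 − 35.5 ≈ -0.8333.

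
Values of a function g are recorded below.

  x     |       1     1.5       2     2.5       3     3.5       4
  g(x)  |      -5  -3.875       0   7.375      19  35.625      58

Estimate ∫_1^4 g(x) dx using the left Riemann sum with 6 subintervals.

Δx = 0.5.
Sum = 0.5·[(-5) + (-3.875) + 0 + 7.375 + 19 + 35.625] = 26.5625.

26.5625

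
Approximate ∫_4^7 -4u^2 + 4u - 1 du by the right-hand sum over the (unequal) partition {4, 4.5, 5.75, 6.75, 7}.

-368.3125

Subinterval widths: 0.5, 1.25, 1, 0.25.
Right endpoints: 4.5, 5.75, 6.75, 7.
f(4.5) = -64, f(5.75) = -110.25, f(6.75) = -156.25, f(7) = -169.
Sum = Σ Δu_i · f(u_i).
Sum = -368.3125.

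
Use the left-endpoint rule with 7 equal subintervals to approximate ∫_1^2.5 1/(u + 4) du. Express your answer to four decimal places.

0.2674

Δu = (2.5 − 1)/7 = 3/14.
Left endpoints: 1, 17/14, 10/7, 23/14, 13/7, 29/14, 16/7.
f(1) = 0.2, f(17/14) = 14/73, f(10/7) = 7/38, f(23/14) = 14/79, f(13/7) = 7/41, f(29/14) = 14/85, f(16/7) = 7/44.
Sum = Δu · [f(1) + f(17/14) + f(10/7) + ...].
Sum ≈ 0.2674.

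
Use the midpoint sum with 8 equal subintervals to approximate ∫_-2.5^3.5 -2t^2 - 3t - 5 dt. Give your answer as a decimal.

Δt = (3.5 − (-2.5))/8 = 0.75.
Midpoints: -2.125, -1.375, -0.625, 0.125, 0.875, 1.625, 2.375, 3.125.
f(-2.125) = -7.65625, f(-1.375) = -4.65625, f(-0.625) = -3.90625, f(0.125) = -5.40625, f(0.875) = -9.15625, f(1.625) = -15.15625, f(2.375) = -23.40625, f(3.125) = -33.90625.
Sum = Δt · [f(-2.125) + f(-1.375) + f(-0.625) + ...].
Sum = -77.4375.

-77.4375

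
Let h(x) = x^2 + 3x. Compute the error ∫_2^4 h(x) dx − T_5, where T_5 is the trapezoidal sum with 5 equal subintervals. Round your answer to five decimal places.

Exact integral: ∫_2^4 h(x) dx ≈ 36.6666667.
T_5 = 36.72.
Error ≈ 36.6666667 − 36.72 ≈ -0.05333.

-0.05333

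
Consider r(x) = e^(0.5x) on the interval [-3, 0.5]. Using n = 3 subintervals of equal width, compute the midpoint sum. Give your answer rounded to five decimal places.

Δx = (0.5 − (-3))/3 = 7/6.
Midpoints: -29/12, -1.25, -1/12.
r(-29/12) ≈ 0.29869, r(-1.25) ≈ 0.53526, r(-1/12) ≈ 0.95919.
Sum = Δx · [r(-29/12) + r(-1.25) + r(-1/12)].
Sum ≈ 2.09200.

2.09200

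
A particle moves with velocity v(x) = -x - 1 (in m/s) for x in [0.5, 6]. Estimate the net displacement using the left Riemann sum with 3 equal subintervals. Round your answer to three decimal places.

-18.333

Δx = (6 − 0.5)/3 = 11/6.
Left endpoints: 0.5, 7/3, 25/6.
v(0.5) = -1.5, v(7/3) = -10/3, v(25/6) = -31/6.
Sum = Δx · [v(0.5) + v(7/3) + v(25/6)].
Sum ≈ -18.333.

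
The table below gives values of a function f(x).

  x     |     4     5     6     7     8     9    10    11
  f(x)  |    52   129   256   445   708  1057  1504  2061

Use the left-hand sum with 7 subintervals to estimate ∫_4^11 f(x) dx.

4151

Δx = 1.
Sum = 1·[52 + 129 + 256 + 445 + 708 + 1057 + 1504] = 4151.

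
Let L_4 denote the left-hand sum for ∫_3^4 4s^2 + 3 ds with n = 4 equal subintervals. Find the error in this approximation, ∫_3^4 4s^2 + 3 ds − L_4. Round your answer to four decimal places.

Exact integral: ∫_3^4 f(s) ds ≈ 52.333333.
L_4 = 48.875.
Error ≈ 52.333333 − 48.875 ≈ 3.4583.

3.4583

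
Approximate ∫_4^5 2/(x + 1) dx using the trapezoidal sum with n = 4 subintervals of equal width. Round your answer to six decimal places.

Δx = (5 − 4)/4 = 0.25.
f(4) = 0.4, f(4.25) = 8/21, f(4.5) = 4/11, f(4.75) = 8/23, f(5) = 1/3.
T_4 = (Δx/2)·[f(x_0) + 2f(x_1) + 2f(x_2) + 2f(x_3) + f(x_4)].
Sum ≈ 0.364770.

0.364770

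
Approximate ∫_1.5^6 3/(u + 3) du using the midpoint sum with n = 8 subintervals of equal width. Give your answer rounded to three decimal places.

2.078

Δu = (6 − 1.5)/8 = 0.5625.
Midpoints: 1.78125, 2.34375, 2.90625, 3.46875, 4.03125, 4.59375, 5.15625, 5.71875.
f(1.78125) = 32/51, f(2.34375) = 32/57, f(2.90625) = 32/63, f(3.46875) = 32/69, f(4.03125) = 32/75, f(4.59375) = 32/81, f(5.15625) = 32/87, f(5.71875) = 32/93.
Sum = Δu · [f(1.78125) + f(2.34375) + f(2.90625) + ...].
Sum ≈ 2.078.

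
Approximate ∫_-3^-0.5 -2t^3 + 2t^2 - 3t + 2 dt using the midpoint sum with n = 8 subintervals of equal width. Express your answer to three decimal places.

76.256

Δt = (-0.5 − (-3))/8 = 0.3125.
Midpoints: -2.84375, -2.53125, -2.21875, -1.90625, -1.59375, -1.28125, -0.96875, -0.65625.
f(-2.84375) = 1191107/16384, f(-2.53125) = 898577/16384, f(-2.21875) = 661047/16384, f(-1.90625) = 472517/16384, f(-1.59375) = 326987/16384, f(-1.28125) = 218457/16384, f(-0.96875) = 140927/16384, f(-0.65625) = 88397/16384.
Sum = Δt · [f(-2.84375) + f(-2.53125) + f(-2.21875) + ...].
Sum ≈ 76.256.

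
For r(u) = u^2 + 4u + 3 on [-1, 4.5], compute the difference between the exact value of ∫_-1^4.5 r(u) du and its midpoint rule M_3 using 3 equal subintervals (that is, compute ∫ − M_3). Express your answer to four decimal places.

Exact integral: ∫_-1^4.5 r(u) du ≈ 85.708333.
M_3 ≈ 84.167824.
Error ≈ 85.708333 − 84.167824 ≈ 1.5405.

1.5405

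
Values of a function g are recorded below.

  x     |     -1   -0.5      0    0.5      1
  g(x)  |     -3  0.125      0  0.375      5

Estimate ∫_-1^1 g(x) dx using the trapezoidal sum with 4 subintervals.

Δx = 0.5.
T_4 = (0.5/2)·[(-3) + 2·0.125 + 2·0 + 2·0.375 + 5] = 0.75.

0.75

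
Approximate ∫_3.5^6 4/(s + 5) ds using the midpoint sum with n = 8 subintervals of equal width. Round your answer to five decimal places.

1.03123

Δs = (6 − 3.5)/8 = 0.3125.
Midpoints: 3.65625, 3.96875, 4.28125, 4.59375, 4.90625, 5.21875, 5.53125, 5.84375.
f(3.65625) = 128/277, f(3.96875) = 128/287, f(4.28125) = 128/297, f(4.59375) = 128/307, f(4.90625) = 128/317, f(5.21875) = 128/327, f(5.53125) = 128/337, f(5.84375) = 128/347.
Sum = Δs · [f(3.65625) + f(3.96875) + f(4.28125) + ...].
Sum ≈ 1.03123.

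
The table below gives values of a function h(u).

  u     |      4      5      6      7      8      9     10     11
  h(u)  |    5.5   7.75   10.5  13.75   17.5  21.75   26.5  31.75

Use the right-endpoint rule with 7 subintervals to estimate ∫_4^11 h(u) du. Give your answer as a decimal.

129.5

Δu = 1.
Sum = 1·[7.75 + 10.5 + 13.75 + 17.5 + 21.75 + 26.5 + 31.75] = 129.5.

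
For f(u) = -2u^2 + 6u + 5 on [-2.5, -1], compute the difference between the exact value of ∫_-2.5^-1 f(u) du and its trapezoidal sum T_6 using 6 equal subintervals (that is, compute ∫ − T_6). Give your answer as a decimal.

Exact integral: ∫_-2.5^-1 f(u) du = -18.
T_6 = -18.03125.
Error = -18 − (-18.03125) = 0.03125.

0.03125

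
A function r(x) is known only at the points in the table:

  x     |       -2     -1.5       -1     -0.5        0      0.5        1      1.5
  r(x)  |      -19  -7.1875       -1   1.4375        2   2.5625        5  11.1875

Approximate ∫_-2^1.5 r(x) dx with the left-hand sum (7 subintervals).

Δx = 0.5.
Sum = 0.5·[(-19) + (-7.1875) + (-1) + 1.4375 + 2 + 2.5625 + 5] = -8.09375.

-8.09375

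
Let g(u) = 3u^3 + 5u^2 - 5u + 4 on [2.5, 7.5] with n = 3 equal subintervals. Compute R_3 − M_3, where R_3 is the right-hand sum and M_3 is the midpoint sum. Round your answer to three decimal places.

R_3 ≈ 4234.69907.
M_3 ≈ 2857.96296.
R_3 − M_3 ≈ 1376.736.

1376.736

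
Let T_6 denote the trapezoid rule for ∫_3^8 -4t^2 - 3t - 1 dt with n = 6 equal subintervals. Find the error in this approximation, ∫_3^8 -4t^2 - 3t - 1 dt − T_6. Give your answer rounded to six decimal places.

2.314815

Exact integral: ∫_3^8 f(t) dt ≈ -734.16666667.
T_6 ≈ -736.48148148.
Error ≈ -734.16666667 − (-736.48148148) ≈ 2.314815.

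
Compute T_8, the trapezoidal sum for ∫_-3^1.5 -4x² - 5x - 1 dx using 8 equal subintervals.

-29.07421875

Δx = (1.5 − (-3))/8 = 0.5625.
f(-3) = -22, f(-2.4375) = -12.578125, f(-1.875) = -5.6875, f(-1.3125) = -1.328125, f(-0.75) = 0.5, f(-0.1875) = -0.203125, f(0.375) = -3.4375, f(0.9375) = -9.203125, f(1.5) = -17.5.
T_8 = (Δx/2)·[f(x_0) + 2f(x_1) + ... + 2f(x_{7}) + f(x_8)].
Sum = -29.07421875.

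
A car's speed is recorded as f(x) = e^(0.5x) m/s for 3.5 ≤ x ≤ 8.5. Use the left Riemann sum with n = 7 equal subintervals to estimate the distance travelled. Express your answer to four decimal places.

Δx = (8.5 − 3.5)/7 = 5/7.
Left endpoints: 3.5, 59/14, 69/14, 79/14, 89/14, 99/14, 109/14.
f(3.5) ≈ 5.7546, f(59/14) ≈ 8.2247, f(69/14) ≈ 11.7551, f(79/14) ≈ 16.8008, f(89/14) ≈ 24.0124, f(99/14) ≈ 34.3195, f(109/14) ≈ 49.0508.
Sum = Δx · [f(3.5) + f(59/14) + f(69/14) + ...].
Sum ≈ 107.0843.

107.0843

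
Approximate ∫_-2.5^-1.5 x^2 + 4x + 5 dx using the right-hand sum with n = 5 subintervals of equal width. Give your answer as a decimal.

Δx = (-1.5 − (-2.5))/5 = 0.2.
Right endpoints: -2.3, -2.1, -1.9, -1.7, -1.5.
f(-2.3) = 1.09, f(-2.1) = 1.01, f(-1.9) = 1.01, f(-1.7) = 1.09, f(-1.5) = 1.25.
Sum = Δx · [f(-2.3) + f(-2.1) + f(-1.9) + f(-1.7) + f(-1.5)].
Sum = 1.09.

1.09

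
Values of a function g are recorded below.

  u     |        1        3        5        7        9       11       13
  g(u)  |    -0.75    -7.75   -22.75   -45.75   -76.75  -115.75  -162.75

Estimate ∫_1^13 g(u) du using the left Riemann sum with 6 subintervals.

Δu = 2.
Sum = 2·[(-0.75) + (-7.75) + (-22.75) + (-45.75) + (-76.75) + (-115.75)] = -539.

-539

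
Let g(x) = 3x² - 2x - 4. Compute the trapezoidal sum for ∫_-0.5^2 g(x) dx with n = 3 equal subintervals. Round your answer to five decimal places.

-4.75694

Δx = (2 − (-0.5))/3 = 5/6.
g(-0.5) = -2.25, g(1/3) = -13/3, g(7/6) = -2.25, g(2) = 4.
T_3 = (Δx/2)·[g(x_0) + 2g(x_1) + 2g(x_2) + g(x_3)].
Sum ≈ -4.75694.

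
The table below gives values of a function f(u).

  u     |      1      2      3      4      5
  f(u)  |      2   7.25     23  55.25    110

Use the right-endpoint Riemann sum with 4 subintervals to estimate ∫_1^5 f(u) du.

Δu = 1.
Sum = 1·[7.25 + 23 + 55.25 + 110] = 195.5.

195.5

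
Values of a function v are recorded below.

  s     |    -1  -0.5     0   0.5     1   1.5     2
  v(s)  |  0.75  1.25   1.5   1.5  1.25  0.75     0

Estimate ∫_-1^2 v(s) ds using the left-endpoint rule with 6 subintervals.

3.5

Δs = 0.5.
Sum = 0.5·[0.75 + 1.25 + 1.5 + 1.5 + 1.25 + 0.75] = 3.5.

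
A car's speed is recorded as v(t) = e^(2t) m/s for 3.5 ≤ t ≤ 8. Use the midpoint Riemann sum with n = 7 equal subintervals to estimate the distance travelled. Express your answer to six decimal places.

Δt = (8 − 3.5)/7 = 9/14.
Midpoints: 107/28, 125/28, 143/28, 5.75, 179/28, 197/28, 215/28.
v(107/28) ≈ 2085.694439, v(125/28) ≈ 7544.479846, v(143/28) ≈ 27290.275646, v(5.75) ≈ 98715.771011, v(179/28) ≈ 357079.700203, v(197/28) ≈ 1291646.825950, v(215/28) ≈ 4672210.495407.
Sum = Δt · [v(107/28) + v(125/28) + v(143/28) + ...].
Sum ≈ 4150654.227322.

4150654.227322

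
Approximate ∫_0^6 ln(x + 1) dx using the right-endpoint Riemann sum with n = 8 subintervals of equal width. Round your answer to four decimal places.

Δx = (6 − 0)/8 = 0.75.
Right endpoints: 0.75, 1.5, 2.25, 3, 3.75, 4.5, 5.25, 6.
f(0.75) ≈ 0.5596, f(1.5) ≈ 0.9163, f(2.25) ≈ 1.1787, f(3) ≈ 1.3863, f(3.75) ≈ 1.5581, f(4.5) ≈ 1.7047, f(5.25) ≈ 1.8326, f(6) ≈ 1.9459.
Sum = Δx · [f(0.75) + f(1.5) + f(2.25) + ...].
Sum ≈ 8.3117.

8.3117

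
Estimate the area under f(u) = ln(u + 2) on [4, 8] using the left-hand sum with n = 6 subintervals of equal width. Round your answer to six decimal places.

8.102552

Δu = (8 − 4)/6 = 2/3.
Left endpoints: 4, 14/3, 16/3, 6, 20/3, 22/3.
f(4) ≈ 1.791759, f(14/3) ≈ 1.897120, f(16/3) ≈ 1.992430, f(6) ≈ 2.079442, f(20/3) ≈ 2.159484, f(22/3) ≈ 2.233592.
Sum = Δu · [f(4) + f(14/3) + f(16/3) + ...].
Sum ≈ 8.102552.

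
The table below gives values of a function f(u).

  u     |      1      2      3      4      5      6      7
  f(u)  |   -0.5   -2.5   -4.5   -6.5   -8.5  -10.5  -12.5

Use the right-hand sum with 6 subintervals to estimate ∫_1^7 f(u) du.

-45

Δu = 1.
Sum = 1·[(-2.5) + (-4.5) + (-6.5) + (-8.5) + (-10.5) + (-12.5)] = -45.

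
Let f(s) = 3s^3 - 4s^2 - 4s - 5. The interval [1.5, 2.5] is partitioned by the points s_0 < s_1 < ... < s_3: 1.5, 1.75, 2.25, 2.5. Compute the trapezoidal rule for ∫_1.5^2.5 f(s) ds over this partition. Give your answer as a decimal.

-3.46875

Subinterval widths: 0.25, 0.5, 0.25.
f(1.5) = -9.875, f(1.75) = -8.171875, f(2.25) = -0.078125, f(2.5) = 6.875.
On each subinterval the trapezoid contributes (Δs_i/2)·[f(s_{i-1}) + f(s_i)].
Sum = -3.46875.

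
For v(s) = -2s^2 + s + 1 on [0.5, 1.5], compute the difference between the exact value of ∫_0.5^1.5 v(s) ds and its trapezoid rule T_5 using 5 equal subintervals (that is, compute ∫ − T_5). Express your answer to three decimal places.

0.013

Exact integral: ∫_0.5^1.5 v(s) ds ≈ -0.16667.
T_5 = -0.18.
Error ≈ -0.16667 − (-0.18) ≈ 0.013.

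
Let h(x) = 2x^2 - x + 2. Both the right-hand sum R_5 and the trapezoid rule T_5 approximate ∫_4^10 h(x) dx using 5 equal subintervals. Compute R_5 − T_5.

R_5 = 694.08.
T_5 = 596.88.
R_5 − T_5 = 97.2.

97.2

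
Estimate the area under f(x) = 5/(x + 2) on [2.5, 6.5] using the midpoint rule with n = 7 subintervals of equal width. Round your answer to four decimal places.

3.1775

Δx = (6.5 − 2.5)/7 = 4/7.
Midpoints: 39/14, 47/14, 55/14, 4.5, 71/14, 79/14, 87/14.
f(39/14) = 70/67, f(47/14) = 14/15, f(55/14) = 70/83, f(4.5) = 10/13, f(71/14) = 70/99, f(79/14) = 70/107, f(87/14) = 14/23.
Sum = Δx · [f(39/14) + f(47/14) + f(55/14) + ...].
Sum ≈ 3.1775.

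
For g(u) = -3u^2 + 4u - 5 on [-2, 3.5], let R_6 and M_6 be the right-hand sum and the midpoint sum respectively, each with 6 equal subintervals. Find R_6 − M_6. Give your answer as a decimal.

R_6 ≈ -65.446181.
M_6 ≈ -60.719618.
R_6 − M_6 = -4.7265625.

-4.7265625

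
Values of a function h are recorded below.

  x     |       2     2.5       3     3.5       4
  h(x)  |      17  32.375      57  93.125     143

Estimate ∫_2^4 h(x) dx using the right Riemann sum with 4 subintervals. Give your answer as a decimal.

162.75

Δx = 0.5.
Sum = 0.5·[32.375 + 57 + 93.125 + 143] = 162.75.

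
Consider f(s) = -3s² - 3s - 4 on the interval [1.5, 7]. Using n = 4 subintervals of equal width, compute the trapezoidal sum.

Δs = (7 − 1.5)/4 = 1.375.
f(1.5) = -15.25, f(2.875) = -37.421875, f(4.25) = -70.9375, f(5.625) = -115.796875, f(7) = -172.
T_4 = (Δs/2)·[f(s_0) + 2f(s_1) + 2f(s_2) + 2f(s_3) + f(s_4)].
Sum = -436.94921875.

-436.94921875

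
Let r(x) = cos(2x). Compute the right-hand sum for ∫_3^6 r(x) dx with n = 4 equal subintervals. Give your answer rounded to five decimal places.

Δx = (6 − 3)/4 = 0.75.
Right endpoints: 3.75, 4.5, 5.25, 6.
r(3.75) ≈ 0.34664, r(4.5) ≈ -0.91113, r(5.25) ≈ -0.47554, r(6) ≈ 0.84385.
Sum = Δx · [r(3.75) + r(4.5) + r(5.25) + r(6)].
Sum ≈ -0.14713.

-0.14713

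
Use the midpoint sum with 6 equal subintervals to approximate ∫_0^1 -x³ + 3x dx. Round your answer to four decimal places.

Δx = (1 − 0)/6 = 1/6.
Midpoints: 1/12, 0.25, 5/12, 7/12, 0.75, 11/12.
f(1/12) = 431/1728, f(0.25) = 0.734375, f(5/12) = 2035/1728, f(7/12) = 2681/1728, f(0.75) = 1.828125, f(11/12) = 3421/1728.
Sum = Δx · [f(1/12) + f(0.25) + f(5/12) + ...].
Sum ≈ 1.2535.

1.2535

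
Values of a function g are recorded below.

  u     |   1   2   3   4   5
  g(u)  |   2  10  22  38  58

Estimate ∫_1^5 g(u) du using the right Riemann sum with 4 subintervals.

Δu = 1.
Sum = 1·[10 + 22 + 38 + 58] = 128.

128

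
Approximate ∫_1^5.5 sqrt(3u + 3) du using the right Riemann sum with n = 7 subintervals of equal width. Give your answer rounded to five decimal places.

16.49218

Δu = (5.5 − 1)/7 = 9/14.
Right endpoints: 23/14, 16/7, 41/14, 25/7, 59/14, 34/7, 5.5.
f(23/14) ≈ 2.81577, f(16/7) ≈ 3.13961, f(41/14) ≈ 3.43303, f(25/7) ≈ 3.70328, f(59/14) ≈ 3.95511, f(34/7) ≈ 4.19183, f(5.5) ≈ 4.41588.
Sum = Δu · [f(23/14) + f(16/7) + f(41/14) + ...].
Sum ≈ 16.49218.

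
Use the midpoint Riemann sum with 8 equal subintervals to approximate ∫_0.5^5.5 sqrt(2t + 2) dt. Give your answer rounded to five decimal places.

13.89685

Δt = (5.5 − 0.5)/8 = 0.625.
Midpoints: 0.8125, 1.4375, 2.0625, 2.6875, 3.3125, 3.9375, 4.5625, 5.1875.
f(0.8125) ≈ 1.90394, f(1.4375) ≈ 2.20794, f(2.0625) ≈ 2.47487, f(2.6875) ≈ 2.71570, f(3.3125) ≈ 2.93684, f(3.9375) ≈ 3.14245, f(4.5625) ≈ 3.33542, f(5.1875) ≈ 3.51781.
Sum = Δt · [f(0.8125) + f(1.4375) + f(2.0625) + ...].
Sum ≈ 13.89685.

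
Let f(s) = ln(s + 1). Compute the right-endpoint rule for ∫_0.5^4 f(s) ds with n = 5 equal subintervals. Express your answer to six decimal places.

Δs = (4 − 0.5)/5 = 0.7.
Right endpoints: 1.2, 1.9, 2.6, 3.3, 4.
f(1.2) ≈ 0.788457, f(1.9) ≈ 1.064711, f(2.6) ≈ 1.280934, f(3.3) ≈ 1.458615, f(4) ≈ 1.609438.
Sum = Δs · [f(1.2) + f(1.9) + f(2.6) + f(3.3) + f(4)].
Sum ≈ 4.341508.

4.341508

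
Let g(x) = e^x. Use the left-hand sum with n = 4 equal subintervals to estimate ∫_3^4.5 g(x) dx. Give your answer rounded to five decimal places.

Δx = (4.5 − 3)/4 = 0.375.
Left endpoints: 3, 3.375, 3.75, 4.125.
g(3) ≈ 20.08554, g(3.375) ≈ 29.22428, g(3.75) ≈ 42.52108, g(4.125) ≈ 61.86781.
Sum = Δx · [g(3) + g(3.375) + g(3.75) + g(4.125)].
Sum ≈ 57.63702.

57.63702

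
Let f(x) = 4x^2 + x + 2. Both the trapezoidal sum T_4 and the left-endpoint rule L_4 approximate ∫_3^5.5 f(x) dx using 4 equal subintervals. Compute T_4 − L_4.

27.34375

T_4 = 202.109375.
L_4 = 174.765625.
T_4 − L_4 = 27.34375.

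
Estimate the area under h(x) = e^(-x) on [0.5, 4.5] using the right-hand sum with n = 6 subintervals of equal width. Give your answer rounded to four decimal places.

0.4188

Δx = (4.5 − 0.5)/6 = 2/3.
Right endpoints: 7/6, 11/6, 2.5, 19/6, 23/6, 4.5.
h(7/6) ≈ 0.3114, h(11/6) ≈ 0.1599, h(2.5) ≈ 0.0821, h(19/6) ≈ 0.0421, h(23/6) ≈ 0.0216, h(4.5) ≈ 0.0111.
Sum = Δx · [h(7/6) + h(11/6) + h(2.5) + ...].
Sum ≈ 0.4188.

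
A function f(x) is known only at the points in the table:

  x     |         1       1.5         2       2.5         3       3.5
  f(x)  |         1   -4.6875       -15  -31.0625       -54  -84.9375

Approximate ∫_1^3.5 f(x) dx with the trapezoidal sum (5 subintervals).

-73.359375

Δx = 0.5.
T_5 = (0.5/2)·[1 + 2·(-4.6875) + 2·(-15) + 2·(-31.0625) + 2·(-54) + (-84.9375)] = -73.359375.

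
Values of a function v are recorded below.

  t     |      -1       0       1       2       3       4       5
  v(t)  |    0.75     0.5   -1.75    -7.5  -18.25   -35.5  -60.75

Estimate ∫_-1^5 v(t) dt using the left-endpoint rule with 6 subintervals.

Δt = 1.
Sum = 1·[0.75 + 0.5 + (-1.75) + (-7.5) + (-18.25) + (-35.5)] = -61.75.

-61.75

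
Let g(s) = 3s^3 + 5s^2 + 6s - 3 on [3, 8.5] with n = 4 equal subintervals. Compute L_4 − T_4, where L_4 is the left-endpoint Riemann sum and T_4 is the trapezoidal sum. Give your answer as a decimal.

-1451.0546875

L_4 ≈ 3653.3857422.
T_4 ≈ 5104.4404297.
L_4 − T_4 = -1451.0546875.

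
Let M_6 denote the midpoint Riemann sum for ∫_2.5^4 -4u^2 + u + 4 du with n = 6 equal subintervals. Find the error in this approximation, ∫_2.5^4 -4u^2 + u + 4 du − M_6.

-0.03125

Exact integral: ∫_2.5^4 f(u) du = -53.625.
M_6 = -53.59375.
Error = -53.625 − (-53.59375) = -0.03125.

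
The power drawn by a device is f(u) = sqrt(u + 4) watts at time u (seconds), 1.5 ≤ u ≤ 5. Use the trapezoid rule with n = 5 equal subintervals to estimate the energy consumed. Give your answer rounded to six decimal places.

Δu = (5 − 1.5)/5 = 0.7.
f(1.5) ≈ 2.345208, f(2.2) ≈ 2.489980, f(2.9) ≈ 2.626785, f(3.6) ≈ 2.756810, f(4.3) ≈ 2.880972, f(5) ≈ 3.000000.
T_5 = (Δu/2)·[f(u_0) + 2f(u_1) + ... + 2f(u_{4}) + f(u_5)].
Sum ≈ 9.399006.

9.399006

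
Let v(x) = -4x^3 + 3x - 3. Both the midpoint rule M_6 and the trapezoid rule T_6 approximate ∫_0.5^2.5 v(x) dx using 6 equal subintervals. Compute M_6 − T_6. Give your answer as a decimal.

1

M_6 ≈ -35.666667.
T_6 ≈ -36.666667.
M_6 − T_6 = 1.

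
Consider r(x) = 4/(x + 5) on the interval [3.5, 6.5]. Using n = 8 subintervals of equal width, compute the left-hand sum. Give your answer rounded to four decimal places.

1.2324

Δx = (6.5 − 3.5)/8 = 0.375.
Left endpoints: 3.5, 3.875, 4.25, 4.625, 5, 5.375, 5.75, 6.125.
r(3.5) = 8/17, r(3.875) = 32/71, r(4.25) = 16/37, r(4.625) = 32/77, r(5) = 0.4, r(5.375) = 32/83, r(5.75) = 16/43, r(6.125) = 32/89.
Sum = Δx · [r(3.5) + r(3.875) + r(4.25) + ...].
Sum ≈ 1.2324.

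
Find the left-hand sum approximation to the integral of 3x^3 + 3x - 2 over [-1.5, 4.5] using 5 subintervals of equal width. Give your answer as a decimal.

Δx = (4.5 − (-1.5))/5 = 1.2.
Left endpoints: -1.5, -0.3, 0.9, 2.1, 3.3.
f(-1.5) = -16.625, f(-0.3) = -2.981, f(0.9) = 2.887, f(2.1) = 32.083, f(3.3) = 115.711.
Sum = Δx · [f(-1.5) + f(-0.3) + f(0.9) + f(2.1) + f(3.3)].
Sum = 157.29.

157.29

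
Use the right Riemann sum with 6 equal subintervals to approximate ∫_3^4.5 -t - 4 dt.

-11.8125

Δt = (4.5 − 3)/6 = 0.25.
Right endpoints: 3.25, 3.5, 3.75, 4, 4.25, 4.5.
f(3.25) = -7.25, f(3.5) = -7.5, f(3.75) = -7.75, f(4) = -8, f(4.25) = -8.25, f(4.5) = -8.5.
Sum = Δt · [f(3.25) + f(3.5) + f(3.75) + ...].
Sum = -11.8125.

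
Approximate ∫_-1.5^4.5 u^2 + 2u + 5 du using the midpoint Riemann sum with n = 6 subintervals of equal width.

79

Δu = (4.5 − (-1.5))/6 = 1.
Midpoints: -1, 0, 1, 2, 3, 4.
f(-1) = 4, f(0) = 5, f(1) = 8, f(2) = 13, f(3) = 20, f(4) = 29.
Sum = Δu · [f(-1) + f(0) + f(1) + ...].
Sum = 79.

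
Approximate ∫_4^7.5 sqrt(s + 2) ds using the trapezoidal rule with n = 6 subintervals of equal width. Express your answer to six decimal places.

Δs = (7.5 − 4)/6 = 7/12.
f(4) ≈ 2.449490, f(55/12) ≈ 2.565801, f(31/6) ≈ 2.677063, f(5.75) ≈ 2.783882, f(19/3) ≈ 2.886751, f(83/12) ≈ 2.986079, f(7.5) ≈ 3.082207.
T_6 = (Δs/2)·[f(s_0) + 2f(s_1) + ... + 2f(s_{5}) + f(s_6)].
Sum ≈ 9.721498.

9.721498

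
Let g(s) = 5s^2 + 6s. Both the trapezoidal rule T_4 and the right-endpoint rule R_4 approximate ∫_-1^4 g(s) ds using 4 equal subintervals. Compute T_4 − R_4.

T_4 = 159.84375.
R_4 = 225.46875.
T_4 − R_4 = -65.625.

-65.625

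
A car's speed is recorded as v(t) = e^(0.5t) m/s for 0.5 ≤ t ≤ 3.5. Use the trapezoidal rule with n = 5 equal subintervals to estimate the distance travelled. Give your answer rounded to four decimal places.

9.0081

Δt = (3.5 − 0.5)/5 = 0.6.
v(0.5) ≈ 1.2840, v(1.1) ≈ 1.7333, v(1.7) ≈ 2.3396, v(2.3) ≈ 3.1582, v(2.9) ≈ 4.2631, v(3.5) ≈ 5.7546.
T_5 = (Δt/2)·[v(t_0) + 2v(t_1) + ... + 2v(t_{4}) + v(t_5)].
Sum ≈ 9.0081.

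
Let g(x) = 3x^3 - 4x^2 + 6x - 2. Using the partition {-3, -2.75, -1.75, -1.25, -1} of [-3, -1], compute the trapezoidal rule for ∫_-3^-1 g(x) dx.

Subinterval widths: 0.25, 1, 0.5, 0.25.
g(-3) = -137, g(-2.75) = -111.140625, g(-1.75) = -40.828125, g(-1.25) = -21.609375, g(-1) = -15.
On each subinterval the trapezoid contributes (Δx_i/2)·[g(x_{i-1}) + g(x_i)].
Sum = -127.1875.

-127.1875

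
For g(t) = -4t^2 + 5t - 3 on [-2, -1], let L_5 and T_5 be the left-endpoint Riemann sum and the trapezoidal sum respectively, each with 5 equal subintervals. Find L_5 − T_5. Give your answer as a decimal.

-1.7

L_5 = -21.56.
T_5 = -19.86.
L_5 − T_5 = -1.7.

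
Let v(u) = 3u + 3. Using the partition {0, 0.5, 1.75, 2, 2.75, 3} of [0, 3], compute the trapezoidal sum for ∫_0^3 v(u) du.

22.5

Subinterval widths: 0.5, 1.25, 0.25, 0.75, 0.25.
v(0) = 3, v(0.5) = 4.5, v(1.75) = 8.25, v(2) = 9, v(2.75) = 11.25, v(3) = 12.
On each subinterval the trapezoid contributes (Δu_i/2)·[v(u_{i-1}) + v(u_i)].
Sum = 22.5.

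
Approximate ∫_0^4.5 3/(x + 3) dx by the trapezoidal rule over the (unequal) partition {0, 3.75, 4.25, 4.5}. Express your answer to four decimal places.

3.0246

Subinterval widths: 3.75, 0.5, 0.25.
f(0) = 1, f(3.75) = 4/9, f(4.25) = 12/29, f(4.5) = 0.4.
On each subinterval the trapezoid contributes (Δx_i/2)·[f(x_{i-1}) + f(x_i)].
Sum ≈ 3.0246.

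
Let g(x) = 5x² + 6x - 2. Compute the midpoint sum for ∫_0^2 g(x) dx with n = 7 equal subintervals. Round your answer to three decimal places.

Δx = (2 − 0)/7 = 2/7.
Midpoints: 1/7, 3/7, 5/7, 1, 9/7, 11/7, 13/7.
g(1/7) = -51/49, g(3/7) = 73/49, g(5/7) = 237/49, g(1) = 9, g(9/7) = 685/49, g(11/7) = 969/49, g(13/7) = 1293/49.
Sum = Δx · [g(1/7) + g(3/7) + g(5/7) + ...].
Sum ≈ 21.265.

21.265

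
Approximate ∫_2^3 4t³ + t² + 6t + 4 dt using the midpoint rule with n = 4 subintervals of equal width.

90.171875

Δt = (3 − 2)/4 = 0.25.
Midpoints: 2.125, 2.375, 2.625, 2.875.
f(2.125) = 59.6484375, f(2.375) = 77.4765625, f(2.625) = 98.9921875, f(2.875) = 124.5703125.
Sum = Δt · [f(2.125) + f(2.375) + f(2.625) + f(2.875)].
Sum = 90.171875.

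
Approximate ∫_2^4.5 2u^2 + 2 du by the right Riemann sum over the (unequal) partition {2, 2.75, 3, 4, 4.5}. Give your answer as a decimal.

Subinterval widths: 0.75, 0.25, 1, 0.5.
Right endpoints: 2.75, 3, 4, 4.5.
f(2.75) = 17.125, f(3) = 20, f(4) = 34, f(4.5) = 42.5.
Sum = Σ Δu_i · f(u_i).
Sum = 73.09375.

73.09375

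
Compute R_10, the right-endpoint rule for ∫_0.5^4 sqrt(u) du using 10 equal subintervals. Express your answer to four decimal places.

Δu = (4 − 0.5)/10 = 0.35.
Right endpoints: 0.85, 1.2, 1.55, 1.9, 2.25, 2.6, 2.95, 3.3, 3.65, 4.
f(0.85) ≈ 0.9220, f(1.2) ≈ 1.0954, f(1.55) ≈ 1.2450, f(1.9) ≈ 1.3784, f(2.25) ≈ 1.5000, f(2.6) ≈ 1.6125, f(2.95) ≈ 1.7176, f(3.3) ≈ 1.8166, f(3.65) ≈ 1.9105, f(4) ≈ 2.0000.
Sum = Δu · [f(0.85) + f(1.2) + f(1.55) + ...].
Sum ≈ 5.3193.

5.3193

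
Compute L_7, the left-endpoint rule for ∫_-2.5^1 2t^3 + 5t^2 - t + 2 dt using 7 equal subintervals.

Δt = (1 − (-2.5))/7 = 0.5.
Left endpoints: -2.5, -2, -1.5, -1, -0.5, 0, 0.5.
f(-2.5) = 4.5, f(-2) = 8, f(-1.5) = 8, f(-1) = 6, f(-0.5) = 3.5, f(0) = 2, f(0.5) = 3.
Sum = Δt · [f(-2.5) + f(-2) + f(-1.5) + ...].
Sum = 17.5.

17.5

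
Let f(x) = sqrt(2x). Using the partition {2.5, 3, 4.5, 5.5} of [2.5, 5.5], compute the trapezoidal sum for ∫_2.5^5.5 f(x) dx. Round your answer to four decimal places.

8.4168

Subinterval widths: 0.5, 1.5, 1.
f(2.5) ≈ 2.2361, f(3) ≈ 2.4495, f(4.5) ≈ 3.0000, f(5.5) ≈ 3.3166.
On each subinterval the trapezoid contributes (Δx_i/2)·[f(x_{i-1}) + f(x_i)].
Sum ≈ 8.4168.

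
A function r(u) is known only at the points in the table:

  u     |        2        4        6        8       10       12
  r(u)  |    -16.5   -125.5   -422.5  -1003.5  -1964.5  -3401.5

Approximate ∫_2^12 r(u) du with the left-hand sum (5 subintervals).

-7065

Δu = 2.
Sum = 2·[(-16.5) + (-125.5) + (-422.5) + (-1003.5) + (-1964.5)] = -7065.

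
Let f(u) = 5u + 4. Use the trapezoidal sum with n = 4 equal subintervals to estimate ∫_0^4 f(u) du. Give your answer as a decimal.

56

Δu = (4 − 0)/4 = 1.
f(0) = 4, f(1) = 9, f(2) = 14, f(3) = 19, f(4) = 24.
T_4 = (Δu/2)·[f(u_0) + 2f(u_1) + 2f(u_2) + 2f(u_3) + f(u_4)].
Sum = 56.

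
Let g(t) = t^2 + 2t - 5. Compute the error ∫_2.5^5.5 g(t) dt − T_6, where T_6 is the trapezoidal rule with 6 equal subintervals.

Exact integral: ∫_2.5^5.5 g(t) dt = 59.25.
T_6 = 59.375.
Error = 59.25 − 59.375 = -0.125.

-0.125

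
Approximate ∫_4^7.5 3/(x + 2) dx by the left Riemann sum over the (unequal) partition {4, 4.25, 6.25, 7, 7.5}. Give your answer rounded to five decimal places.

1.52439

Subinterval widths: 0.25, 2, 0.75, 0.5.
Left endpoints: 4, 4.25, 6.25, 7.
f(4) = 0.5, f(4.25) = 0.48, f(6.25) = 4/11, f(7) = 1/3.
Sum = Σ Δx_i · f(x_i).
Sum ≈ 1.52439.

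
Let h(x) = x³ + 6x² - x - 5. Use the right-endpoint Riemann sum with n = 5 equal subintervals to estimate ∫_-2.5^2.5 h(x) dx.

55.625

Δx = (2.5 − (-2.5))/5 = 1.
Right endpoints: -1.5, -0.5, 0.5, 1.5, 2.5.
h(-1.5) = 6.625, h(-0.5) = -3.125, h(0.5) = -3.875, h(1.5) = 10.375, h(2.5) = 45.625.
Sum = Δx · [h(-1.5) + h(-0.5) + h(0.5) + h(1.5) + h(2.5)].
Sum = 55.625.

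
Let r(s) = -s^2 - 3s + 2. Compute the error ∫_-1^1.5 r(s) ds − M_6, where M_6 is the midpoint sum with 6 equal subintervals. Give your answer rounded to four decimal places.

-0.0362

Exact integral: ∫_-1^1.5 r(s) ds ≈ 1.666667.
M_6 ≈ 1.702836.
Error ≈ 1.666667 − 1.702836 ≈ -0.0362.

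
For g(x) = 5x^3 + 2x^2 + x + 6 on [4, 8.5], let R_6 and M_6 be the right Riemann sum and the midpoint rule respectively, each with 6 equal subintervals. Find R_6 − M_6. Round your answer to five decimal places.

R_6 = 7742.70703125.
M_6 ≈ 6606.7558594.
R_6 − M_6 ≈ 1135.95117.

1135.95117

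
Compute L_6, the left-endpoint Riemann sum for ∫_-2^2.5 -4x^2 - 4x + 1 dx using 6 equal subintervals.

-23.0625

Δx = (2.5 − (-2))/6 = 0.75.
Left endpoints: -2, -1.25, -0.5, 0.25, 1, 1.75.
f(-2) = -7, f(-1.25) = -0.25, f(-0.5) = 2, f(0.25) = -0.25, f(1) = -7, f(1.75) = -18.25.
Sum = Δx · [f(-2) + f(-1.25) + f(-0.5) + ...].
Sum = -23.0625.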